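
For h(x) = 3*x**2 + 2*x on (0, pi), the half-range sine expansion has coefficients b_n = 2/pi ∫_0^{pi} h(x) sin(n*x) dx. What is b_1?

-24/pi + 4 + 6*pi

b_1 = 2/pi ∫_0^{pi} (3*x**2 + 2*x) sin(x) dx.
Integrating by parts twice (tabular method), an antiderivative of (3*x**2 + 2*x) sin(x) is -3*x**2*cos(x) + 6*x*sin(x) - 2*x*cos(x) + 2*sin(x) + 6*cos(x); evaluating from 0 to pi: ∫_{0}^{pi} (3*x**2 + 2*x) sin(x) dx = (-6 + 2*pi + 3*pi**2) - (6) = -12 + 2*pi + 3*pi**2.
Hence b_1 = (2/pi)·(-12 + 2*pi + 3*pi**2) = -24/pi + 4 + 6*pi.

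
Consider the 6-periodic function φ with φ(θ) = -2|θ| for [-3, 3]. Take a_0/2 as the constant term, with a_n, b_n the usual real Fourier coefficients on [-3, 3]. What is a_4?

0

a_4 = 1/3 ∫_{-3}^{3} φ(θ) cos(4*pi*θ/3) dθ.
φ is even and cos(4*pi*θ/3) is even, so the integrand is even and a_4 = 2/3 ∫_0^{3} φ(θ) cos(4*pi*θ/3) dθ.
Integrating by parts (boundary term plus one more integral), an antiderivative of (-2*θ) cos(4*pi*θ/3) is -3*θ*sin(4*pi*θ/3)/(2*pi) - 9*cos(4*pi*θ/3)/(8*pi**2); evaluating from 0 to 3: ∫_{0}^{3} (-2*θ) cos(4*pi*θ/3) dθ = (-9/(8*pi**2)) - (-9/(8*pi**2)) = 0.
Hence a_4 = (2/3)·(0) = 0.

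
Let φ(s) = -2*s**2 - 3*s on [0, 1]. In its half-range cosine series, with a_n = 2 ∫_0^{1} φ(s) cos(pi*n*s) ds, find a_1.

a_1 = 2 ∫_0^{1} (-2*s**2 - 3*s) cos(pi*s) ds.
Integrating by parts twice (tabular method), an antiderivative of (-2*s**2 - 3*s) cos(pi*s) is -2*s**2*sin(pi*s)/pi - 3*s*sin(pi*s)/pi - 4*s*cos(pi*s)/pi**2 + 4*sin(pi*s)/pi**3 - 3*cos(pi*s)/pi**2; evaluating from 0 to 1: ∫_{0}^{1} (-2*s**2 - 3*s) cos(pi*s) ds = (7/pi**2) - (-3/pi**2) = 10/pi**2.
Hence a_1 = 2·(10/pi**2) = 20/pi**2.

20/pi**2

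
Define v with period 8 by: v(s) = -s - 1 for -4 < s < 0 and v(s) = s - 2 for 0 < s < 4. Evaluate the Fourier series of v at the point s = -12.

s = -12 differs from s = 4 by -2 full period(s), and the series is 8-periodic.
At s = 4 the one-sided limits are v(4^-) = 2 and v(4^+) = 3.
By Dirichlet's theorem the series converges to their average, [(2) + (3)]/2 = 5/2.

5/2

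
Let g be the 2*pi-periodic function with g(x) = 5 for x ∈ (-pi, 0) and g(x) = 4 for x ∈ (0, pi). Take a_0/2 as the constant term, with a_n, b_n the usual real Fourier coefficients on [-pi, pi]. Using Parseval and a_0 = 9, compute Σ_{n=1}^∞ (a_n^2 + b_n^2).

Parseval: a_0^2/2 + Σ_{n≥1} (a_n^2+b_n^2) = 1/pi ∫_{-pi}^{pi} g(x)^2 dx = 41.
Subtract a_0^2/2 = 81/2: Σ (a_n^2+b_n^2) = 1/2.

1/2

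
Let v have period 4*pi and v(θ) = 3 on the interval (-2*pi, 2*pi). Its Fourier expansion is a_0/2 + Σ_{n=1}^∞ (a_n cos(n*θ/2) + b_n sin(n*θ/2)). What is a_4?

a_4 = (1/(2*pi)) ∫_{-2*pi}^{2*pi} v(θ) cos(2*θ) dθ.
v is even and cos(2*θ) is even, so the integrand is even and a_4 = 1/pi ∫_0^{2*pi} v(θ) cos(2*θ) dθ.
Directly, an antiderivative of (3) cos(2*θ) is 3*sin(2*θ)/2; evaluating from 0 to 2*pi: ∫_{0}^{2*pi} (3) cos(2*θ) dθ = (0) - (0) = 0.
Hence a_4 = (1/pi)·(0) = 0.

0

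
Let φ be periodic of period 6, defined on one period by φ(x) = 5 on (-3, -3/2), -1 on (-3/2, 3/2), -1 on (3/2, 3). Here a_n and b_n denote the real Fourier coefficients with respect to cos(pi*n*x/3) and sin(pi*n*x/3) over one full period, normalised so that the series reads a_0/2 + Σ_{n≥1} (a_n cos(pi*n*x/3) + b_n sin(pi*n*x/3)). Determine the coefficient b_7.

b_7 = 1/3 ∫_{-3}^{3} φ(x) sin(7*pi*x/3) dx.
Split the integral at the breakpoints.
Directly, an antiderivative of (5) sin(7*pi*x/3) is -15*cos(7*pi*x/3)/(7*pi); evaluating from -3 to -3/2: ∫_{-3}^{-3/2} (5) sin(7*pi*x/3) dx = (0) - (15/(7*pi)) = -15/(7*pi).
Directly, an antiderivative of (-1) sin(7*pi*x/3) is 3*cos(7*pi*x/3)/(7*pi); evaluating from -3/2 to 3/2: ∫_{-3/2}^{3/2} (-1) sin(7*pi*x/3) dx = (0) - (0) = 0.
Directly, an antiderivative of (-1) sin(7*pi*x/3) is 3*cos(7*pi*x/3)/(7*pi); evaluating from 3/2 to 3: ∫_{3/2}^{3} (-1) sin(7*pi*x/3) dx = (-3/(7*pi)) - (0) = -3/(7*pi).
Summing the pieces and multiplying by (1/3) gives b_7 = -6/(7*pi).

-6/(7*pi)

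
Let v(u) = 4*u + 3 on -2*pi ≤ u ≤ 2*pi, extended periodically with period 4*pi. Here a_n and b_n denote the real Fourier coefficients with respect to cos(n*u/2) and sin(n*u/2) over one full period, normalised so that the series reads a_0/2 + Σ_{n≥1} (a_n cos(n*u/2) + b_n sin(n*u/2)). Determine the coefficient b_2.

-8

b_2 = (1/(2*pi)) ∫_{-2*pi}^{2*pi} v(u) sin(u) du.
Integrating by parts (boundary term plus one more integral), an antiderivative of (4*u + 3) sin(u) is -4*u*cos(u) + 4*sin(u) - 3*cos(u); evaluating from -2*pi to 2*pi: ∫_{-2*pi}^{2*pi} (4*u + 3) sin(u) du = (-8*pi - 3) - (-3 + 8*pi) = -16*pi.
Hence b_2 = (1/(2*pi))·(-16*pi) = -8.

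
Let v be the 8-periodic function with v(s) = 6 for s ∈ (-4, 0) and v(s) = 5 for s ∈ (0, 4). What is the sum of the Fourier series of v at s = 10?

s = 10 differs from s = 2 by 1 full period(s), and the series is 8-periodic.
v is continuous at s = 2 with value 5, so the series converges to 5 there.

5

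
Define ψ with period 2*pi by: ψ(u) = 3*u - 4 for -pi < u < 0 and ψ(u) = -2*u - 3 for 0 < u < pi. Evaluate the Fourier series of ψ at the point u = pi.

-5*pi/2 - 7/2

At u = pi the one-sided limits are ψ(pi^-) = -2*pi - 3 and ψ(pi^+) = -3*pi - 4.
By Dirichlet's theorem the series converges to their average, [(-2*pi - 3) + (-3*pi - 4)]/2 = -5*pi/2 - 7/2.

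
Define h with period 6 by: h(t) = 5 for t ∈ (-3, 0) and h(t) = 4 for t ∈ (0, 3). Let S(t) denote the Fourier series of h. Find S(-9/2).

t = -9/2 differs from t = 3/2 by -1 full period(s), and the series is 6-periodic.
h is continuous at t = 3/2 with value 4, so the series converges to 4 there.

4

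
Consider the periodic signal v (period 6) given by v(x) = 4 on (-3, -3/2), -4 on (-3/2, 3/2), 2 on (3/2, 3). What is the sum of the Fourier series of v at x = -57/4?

4

x = -57/4 differs from x = -9/4 by -2 full period(s), and the series is 6-periodic.
v is continuous at x = -9/4 with value 4, so the series converges to 4 there.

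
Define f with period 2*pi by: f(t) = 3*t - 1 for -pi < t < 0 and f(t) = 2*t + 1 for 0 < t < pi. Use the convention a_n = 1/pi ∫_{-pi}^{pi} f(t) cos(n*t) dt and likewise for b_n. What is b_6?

b_6 = 1/pi ∫_{-pi}^{pi} f(t) sin(6*t) dt.
Split the integral at the breakpoints.
Integrating by parts (boundary term plus one more integral), an antiderivative of (3*t - 1) sin(6*t) is -t*cos(6*t)/2 + sin(6*t)/12 + cos(6*t)/6; evaluating from -pi to 0: ∫_{-pi}^{0} (3*t - 1) sin(6*t) dt = (1/6) - (1/6 + pi/2) = -pi/2.
Integrating by parts (boundary term plus one more integral), an antiderivative of (2*t + 1) sin(6*t) is -t*cos(6*t)/3 + sin(6*t)/18 - cos(6*t)/6; evaluating from 0 to pi: ∫_{0}^{pi} (2*t + 1) sin(6*t) dt = (-pi/3 - 1/6) - (-1/6) = -pi/3.
Summing the pieces and multiplying by (1/pi) gives b_6 = -5/6.

-5/6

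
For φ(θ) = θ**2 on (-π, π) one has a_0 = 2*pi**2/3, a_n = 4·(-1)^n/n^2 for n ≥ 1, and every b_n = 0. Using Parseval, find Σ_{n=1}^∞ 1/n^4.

pi**4/90

Parseval: a_0^2/2 + Σ a_n^2 = (1/π) ∫_{-π}^{π} φ(θ)^2 dθ = 2*pi**4/5.
Subtract a_0^2/2 = 2*pi**4/9: Σ a_n^2 = 8*pi**4/45.
Since a_n^2 = 16/n^4, Σ 1/n^4 = pi**4/90.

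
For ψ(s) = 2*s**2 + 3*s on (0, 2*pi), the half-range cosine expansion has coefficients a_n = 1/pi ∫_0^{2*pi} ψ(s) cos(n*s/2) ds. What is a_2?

8

a_2 = 1/pi ∫_0^{2*pi} (2*s**2 + 3*s) cos(s) ds.
Integrating by parts twice (tabular method), an antiderivative of (2*s**2 + 3*s) cos(s) is 2*s**2*sin(s) + 3*s*sin(s) + 4*s*cos(s) - 4*sin(s) + 3*cos(s); evaluating from 0 to 2*pi: ∫_{0}^{2*pi} (2*s**2 + 3*s) cos(s) ds = (3 + 8*pi) - (3) = 8*pi.
Hence a_2 = (1/pi)·(8*pi) = 8.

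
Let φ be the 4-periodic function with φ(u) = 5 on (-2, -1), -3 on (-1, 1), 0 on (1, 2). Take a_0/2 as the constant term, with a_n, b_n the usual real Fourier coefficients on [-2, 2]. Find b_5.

b_5 = 1/2 ∫_{-2}^{2} φ(u) sin(5*pi*u/2) du.
Split the integral at the breakpoints.
Directly, an antiderivative of (5) sin(5*pi*u/2) is -2*cos(5*pi*u/2)/pi; evaluating from -2 to -1: ∫_{-2}^{-1} (5) sin(5*pi*u/2) du = (0) - (2/pi) = -2/pi.
Directly, an antiderivative of (-3) sin(5*pi*u/2) is 6*cos(5*pi*u/2)/(5*pi); evaluating from -1 to 1: ∫_{-1}^{1} (-3) sin(5*pi*u/2) du = (0) - (0) = 0.
∫_{1}^{2} (0) sin(5*pi*u/2) du = 0.
Summing the pieces and multiplying by (1/2) gives b_5 = -1/pi.

-1/pi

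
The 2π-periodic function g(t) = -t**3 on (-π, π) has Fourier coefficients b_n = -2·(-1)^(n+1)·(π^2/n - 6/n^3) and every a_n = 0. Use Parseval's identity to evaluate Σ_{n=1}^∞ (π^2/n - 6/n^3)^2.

Parseval: Σ b_n^2 = (1/π) ∫_{-π}^{π} g(t)^2 dt = 2*pi**6/7.
b_n^2 = 4·(π^2/n - 6/n^3)^2, so the sum equals (2*pi**6/7)/4 = pi**6/14.

pi**6/14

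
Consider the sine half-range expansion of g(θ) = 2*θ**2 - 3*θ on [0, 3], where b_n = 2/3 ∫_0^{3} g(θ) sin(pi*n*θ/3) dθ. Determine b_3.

b_3 = 2/3 ∫_0^{3} (2*θ**2 - 3*θ) sin(pi*θ) dθ.
Integrating by parts twice (tabular method), an antiderivative of (2*θ**2 - 3*θ) sin(pi*θ) is -2*θ**2*cos(pi*θ)/pi + 4*θ*sin(pi*θ)/pi**2 + 3*θ*cos(pi*θ)/pi - 3*sin(pi*θ)/pi**2 + 4*cos(pi*θ)/pi**3; evaluating from 0 to 3: ∫_{0}^{3} (2*θ**2 - 3*θ) sin(pi*θ) dθ = (-4/pi**3 + 9/pi) - (4/pi**3) = -8/pi**3 + 9/pi.
Hence b_3 = (2/3)·(-8/pi**3 + 9/pi) = -16/(3*pi**3) + 6/pi.

-16/(3*pi**3) + 6/pi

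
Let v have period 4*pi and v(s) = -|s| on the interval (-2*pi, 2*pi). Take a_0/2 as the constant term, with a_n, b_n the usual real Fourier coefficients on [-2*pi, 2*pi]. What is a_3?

a_3 = (1/(2*pi)) ∫_{-2*pi}^{2*pi} v(s) cos(3*s/2) ds.
v is even and cos(3*s/2) is even, so the integrand is even and a_3 = 1/pi ∫_0^{2*pi} v(s) cos(3*s/2) ds.
Integrating by parts (boundary term plus one more integral), an antiderivative of (-s) cos(3*s/2) is -2*s*sin(3*s/2)/3 - 4*cos(3*s/2)/9; evaluating from 0 to 2*pi: ∫_{0}^{2*pi} (-s) cos(3*s/2) ds = (4/9) - (-4/9) = 8/9.
Hence a_3 = (1/pi)·(8/9) = 8/(9*pi).

8/(9*pi)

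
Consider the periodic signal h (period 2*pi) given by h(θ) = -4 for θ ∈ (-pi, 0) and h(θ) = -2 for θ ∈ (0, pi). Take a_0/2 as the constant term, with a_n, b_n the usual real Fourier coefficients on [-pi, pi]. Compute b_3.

4/(3*pi)

b_3 = 1/pi ∫_{-pi}^{pi} h(θ) sin(3*θ) dθ.
Split the integral at the breakpoints.
Directly, an antiderivative of (-4) sin(3*θ) is 4*cos(3*θ)/3; evaluating from -pi to 0: ∫_{-pi}^{0} (-4) sin(3*θ) dθ = (4/3) - (-4/3) = 8/3.
Directly, an antiderivative of (-2) sin(3*θ) is 2*cos(3*θ)/3; evaluating from 0 to pi: ∫_{0}^{pi} (-2) sin(3*θ) dθ = (-2/3) - (2/3) = -4/3.
Summing the pieces and multiplying by (1/pi) gives b_3 = 4/(3*pi).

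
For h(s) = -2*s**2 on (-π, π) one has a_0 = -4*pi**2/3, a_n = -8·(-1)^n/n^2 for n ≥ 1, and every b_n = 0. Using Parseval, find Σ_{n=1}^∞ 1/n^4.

Parseval: a_0^2/2 + Σ a_n^2 = (1/π) ∫_{-π}^{π} h(s)^2 ds = 8*pi**4/5.
Subtract a_0^2/2 = 8*pi**4/9: Σ a_n^2 = 32*pi**4/45.
Since a_n^2 = 64/n^4, Σ 1/n^4 = pi**4/90.

pi**4/90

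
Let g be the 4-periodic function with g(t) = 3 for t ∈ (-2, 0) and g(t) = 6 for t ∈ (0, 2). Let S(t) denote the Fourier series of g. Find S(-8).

t = -8 differs from t = 0 by -2 full period(s), and the series is 4-periodic.
At t = 0 the one-sided limits are g(0^-) = 3 and g(0^+) = 6.
By Dirichlet's theorem the series converges to their average, [(3) + (6)]/2 = 9/2.

9/2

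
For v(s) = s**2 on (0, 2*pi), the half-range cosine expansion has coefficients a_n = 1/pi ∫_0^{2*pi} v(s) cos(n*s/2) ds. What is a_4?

a_4 = 1/pi ∫_0^{2*pi} (s**2) cos(2*s) ds.
Integrating by parts twice (tabular method), an antiderivative of (s**2) cos(2*s) is s**2*sin(2*s)/2 + s*cos(2*s)/2 - sin(2*s)/4; evaluating from 0 to 2*pi: ∫_{0}^{2*pi} (s**2) cos(2*s) ds = (pi) - (0) = pi.
Hence a_4 = (1/pi)·(pi) = 1.

1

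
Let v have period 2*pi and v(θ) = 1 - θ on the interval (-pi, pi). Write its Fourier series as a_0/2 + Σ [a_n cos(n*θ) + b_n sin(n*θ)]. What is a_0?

a_0 = 1/pi ∫_{-pi}^{pi} v(θ) dθ = 1/pi · (2*pi) = 2.

2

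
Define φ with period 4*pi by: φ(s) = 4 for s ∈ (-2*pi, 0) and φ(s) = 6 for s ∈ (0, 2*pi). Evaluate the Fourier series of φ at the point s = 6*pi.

s = 6*pi differs from s = 2*pi by 1 full period(s), and the series is 4*pi-periodic.
At s = 2*pi the one-sided limits are φ(2*pi^-) = 6 and φ(2*pi^+) = 4.
By Dirichlet's theorem the series converges to their average, [(6) + (4)]/2 = 5.

5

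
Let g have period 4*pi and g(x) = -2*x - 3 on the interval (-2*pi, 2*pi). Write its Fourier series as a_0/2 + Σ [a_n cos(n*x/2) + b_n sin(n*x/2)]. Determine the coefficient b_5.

b_5 = (1/(2*pi)) ∫_{-2*pi}^{2*pi} g(x) sin(5*x/2) dx.
Integrating by parts (boundary term plus one more integral), an antiderivative of (-2*x - 3) sin(5*x/2) is 4*x*cos(5*x/2)/5 - 8*sin(5*x/2)/25 + 6*cos(5*x/2)/5; evaluating from -2*pi to 2*pi: ∫_{-2*pi}^{2*pi} (-2*x - 3) sin(5*x/2) dx = (-8*pi/5 - 6/5) - (-6/5 + 8*pi/5) = -16*pi/5.
Hence b_5 = (1/(2*pi))·(-16*pi/5) = -8/5.

-8/5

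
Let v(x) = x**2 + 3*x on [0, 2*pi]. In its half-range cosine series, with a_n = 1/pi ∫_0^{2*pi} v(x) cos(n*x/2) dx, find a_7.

8*(-2*pi - 3)/(49*pi)

a_7 = 1/pi ∫_0^{2*pi} (x**2 + 3*x) cos(7*x/2) dx.
Integrating by parts twice (tabular method), an antiderivative of (x**2 + 3*x) cos(7*x/2) is 2*x**2*sin(7*x/2)/7 + 6*x*sin(7*x/2)/7 + 8*x*cos(7*x/2)/49 - 16*sin(7*x/2)/343 + 12*cos(7*x/2)/49; evaluating from 0 to 2*pi: ∫_{0}^{2*pi} (x**2 + 3*x) cos(7*x/2) dx = (-16*pi/49 - 12/49) - (12/49) = -16*pi/49 - 24/49.
Hence a_7 = (1/pi)·(-16*pi/49 - 24/49) = 8*(-2*pi - 3)/(49*pi).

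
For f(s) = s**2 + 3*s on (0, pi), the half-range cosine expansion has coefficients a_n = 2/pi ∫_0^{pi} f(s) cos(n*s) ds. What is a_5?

4*(-pi - 3)/(25*pi)

a_5 = 2/pi ∫_0^{pi} (s**2 + 3*s) cos(5*s) ds.
Integrating by parts twice (tabular method), an antiderivative of (s**2 + 3*s) cos(5*s) is s**2*sin(5*s)/5 + 3*s*sin(5*s)/5 + 2*s*cos(5*s)/25 - 2*sin(5*s)/125 + 3*cos(5*s)/25; evaluating from 0 to pi: ∫_{0}^{pi} (s**2 + 3*s) cos(5*s) ds = (-2*pi/25 - 3/25) - (3/25) = -2*pi/25 - 6/25.
Hence a_5 = (2/pi)·(-2*pi/25 - 6/25) = 4*(-pi - 3)/(25*pi).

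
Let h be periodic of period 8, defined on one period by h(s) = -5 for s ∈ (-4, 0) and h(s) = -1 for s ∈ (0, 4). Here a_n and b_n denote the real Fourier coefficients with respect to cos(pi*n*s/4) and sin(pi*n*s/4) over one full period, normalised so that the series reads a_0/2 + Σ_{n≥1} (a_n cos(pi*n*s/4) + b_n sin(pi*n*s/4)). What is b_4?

0

b_4 = 1/4 ∫_{-4}^{4} h(s) sin(pi*s) ds.
Split the integral at the breakpoints.
Directly, an antiderivative of (-5) sin(pi*s) is 5*cos(pi*s)/pi; evaluating from -4 to 0: ∫_{-4}^{0} (-5) sin(pi*s) ds = (5/pi) - (5/pi) = 0.
Directly, an antiderivative of (-1) sin(pi*s) is cos(pi*s)/pi; evaluating from 0 to 4: ∫_{0}^{4} (-1) sin(pi*s) ds = (1/pi) - (1/pi) = 0.
Summing the pieces and multiplying by (1/4) gives b_4 = 0.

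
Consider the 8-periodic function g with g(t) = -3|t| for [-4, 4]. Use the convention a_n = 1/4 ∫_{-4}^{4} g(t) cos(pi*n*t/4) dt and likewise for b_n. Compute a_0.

-12

a_0 = 1/4 ∫_{-4}^{4} g(t) dt = 1/4 · (-48) = -12.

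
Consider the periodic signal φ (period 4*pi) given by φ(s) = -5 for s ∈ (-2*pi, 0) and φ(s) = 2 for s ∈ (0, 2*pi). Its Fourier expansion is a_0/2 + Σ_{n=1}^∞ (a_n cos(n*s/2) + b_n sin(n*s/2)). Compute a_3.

0

a_3 = (1/(2*pi)) ∫_{-2*pi}^{2*pi} φ(s) cos(3*s/2) ds.
Split the integral at the breakpoints.
Directly, an antiderivative of (-5) cos(3*s/2) is -10*sin(3*s/2)/3; evaluating from -2*pi to 0: ∫_{-2*pi}^{0} (-5) cos(3*s/2) ds = (0) - (0) = 0.
Directly, an antiderivative of (2) cos(3*s/2) is 4*sin(3*s/2)/3; evaluating from 0 to 2*pi: ∫_{0}^{2*pi} (2) cos(3*s/2) ds = (0) - (0) = 0.
Summing the pieces and multiplying by (1/(2*pi)) gives a_3 = 0.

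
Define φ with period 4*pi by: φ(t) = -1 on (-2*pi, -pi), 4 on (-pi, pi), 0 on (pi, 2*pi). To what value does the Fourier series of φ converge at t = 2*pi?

At t = 2*pi the one-sided limits are φ(2*pi^-) = 0 and φ(2*pi^+) = -1.
By Dirichlet's theorem the series converges to their average, [(0) + (-1)]/2 = -1/2.

-1/2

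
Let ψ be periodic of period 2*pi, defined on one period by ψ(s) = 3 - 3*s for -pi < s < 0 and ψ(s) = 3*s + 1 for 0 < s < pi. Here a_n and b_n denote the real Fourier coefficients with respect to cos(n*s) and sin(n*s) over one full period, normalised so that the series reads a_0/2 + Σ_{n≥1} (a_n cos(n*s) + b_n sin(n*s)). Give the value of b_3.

-4/(3*pi)

b_3 = 1/pi ∫_{-pi}^{pi} ψ(s) sin(3*s) ds.
Split the integral at the breakpoints.
Integrating by parts (boundary term plus one more integral), an antiderivative of (3 - 3*s) sin(3*s) is s*cos(3*s) - sin(3*s)/3 - cos(3*s); evaluating from -pi to 0: ∫_{-pi}^{0} (3 - 3*s) sin(3*s) ds = (-1) - (1 + pi) = -pi - 2.
Integrating by parts (boundary term plus one more integral), an antiderivative of (3*s + 1) sin(3*s) is -s*cos(3*s) + sin(3*s)/3 - cos(3*s)/3; evaluating from 0 to pi: ∫_{0}^{pi} (3*s + 1) sin(3*s) ds = (1/3 + pi) - (-1/3) = 2/3 + pi.
Summing the pieces and multiplying by (1/pi) gives b_3 = -4/(3*pi).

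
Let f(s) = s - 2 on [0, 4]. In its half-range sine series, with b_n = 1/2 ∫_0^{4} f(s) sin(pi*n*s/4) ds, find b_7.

b_7 = 1/2 ∫_0^{4} (s - 2) sin(7*pi*s/4) ds.
Integrating by parts (boundary term plus one more integral), an antiderivative of (s - 2) sin(7*pi*s/4) is -4*s*cos(7*pi*s/4)/(7*pi) + 16*sin(7*pi*s/4)/(49*pi**2) + 8*cos(7*pi*s/4)/(7*pi); evaluating from 0 to 4: ∫_{0}^{4} (s - 2) sin(7*pi*s/4) ds = (8/(7*pi)) - (8/(7*pi)) = 0.
Hence b_7 = (1/2)·(0) = 0.

0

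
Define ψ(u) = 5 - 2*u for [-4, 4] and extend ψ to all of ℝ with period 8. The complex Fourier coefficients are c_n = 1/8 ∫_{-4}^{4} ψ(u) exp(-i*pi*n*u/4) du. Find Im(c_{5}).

8/(5*pi)

Since ψ is real-valued, Im(c_{5}) = -1/8 ∫_{-4}^{4} ψ(u) sin(5*pi*u/4) du = -b_{5}/2.
Integrating by parts (boundary term plus one more integral), an antiderivative of (5 - 2*u) sin(5*pi*u/4) is 8*u*cos(5*pi*u/4)/(5*pi) - 32*sin(5*pi*u/4)/(25*pi**2) - 4*cos(5*pi*u/4)/pi; evaluating from -4 to 4: ∫_{-4}^{4} (5 - 2*u) sin(5*pi*u/4) du = (-12/(5*pi)) - (52/(5*pi)) = -64/(5*pi).
Hence Im(c_{5}) = (-1/8)·(-64/(5*pi)) = 8/(5*pi).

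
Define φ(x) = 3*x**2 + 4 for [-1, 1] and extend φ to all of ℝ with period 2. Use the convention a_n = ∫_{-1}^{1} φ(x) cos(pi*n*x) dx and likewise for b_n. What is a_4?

a_4 = ∫_{-1}^{1} φ(x) cos(4*pi*x) dx.
φ is even and cos(4*pi*x) is even, so the integrand is even and a_4 = 2 ∫_0^{1} φ(x) cos(4*pi*x) dx.
Integrating by parts twice (tabular method), an antiderivative of (3*x**2 + 4) cos(4*pi*x) is 3*x**2*sin(4*pi*x)/(4*pi) + 3*x*cos(4*pi*x)/(8*pi**2) - 3*sin(4*pi*x)/(32*pi**3) + sin(4*pi*x)/pi; evaluating from 0 to 1: ∫_{0}^{1} (3*x**2 + 4) cos(4*pi*x) dx = (3/(8*pi**2)) - (0) = 3/(8*pi**2).
Hence a_4 = 2·(3/(8*pi**2)) = 3/(4*pi**2).

3/(4*pi**2)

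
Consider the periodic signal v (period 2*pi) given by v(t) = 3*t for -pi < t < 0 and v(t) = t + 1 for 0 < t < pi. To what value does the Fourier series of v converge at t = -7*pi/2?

1 + pi/2

t = -7*pi/2 differs from t = pi/2 by -2 full period(s), and the series is 2*pi-periodic.
v is continuous at t = pi/2 with value 1 + pi/2, so the series converges to 1 + pi/2 there.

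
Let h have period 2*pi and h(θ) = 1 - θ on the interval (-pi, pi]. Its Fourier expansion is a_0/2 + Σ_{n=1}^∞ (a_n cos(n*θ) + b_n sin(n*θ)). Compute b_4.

b_4 = 1/pi ∫_{-pi}^{pi} h(θ) sin(4*θ) dθ.
Integrating by parts (boundary term plus one more integral), an antiderivative of (1 - θ) sin(4*θ) is θ*cos(4*θ)/4 - sin(4*θ)/16 - cos(4*θ)/4; evaluating from -pi to pi: ∫_{-pi}^{pi} (1 - θ) sin(4*θ) dθ = (-1/4 + pi/4) - (-pi/4 - 1/4) = pi/2.
Hence b_4 = (1/pi)·(pi/2) = 1/2.

1/2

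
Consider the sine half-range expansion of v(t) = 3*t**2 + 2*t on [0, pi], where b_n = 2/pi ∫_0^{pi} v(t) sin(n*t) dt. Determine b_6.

b_6 = 2/pi ∫_0^{pi} (3*t**2 + 2*t) sin(6*t) dt.
Integrating by parts twice (tabular method), an antiderivative of (3*t**2 + 2*t) sin(6*t) is -t**2*cos(6*t)/2 + t*sin(6*t)/6 - t*cos(6*t)/3 + sin(6*t)/18 + cos(6*t)/36; evaluating from 0 to pi: ∫_{0}^{pi} (3*t**2 + 2*t) sin(6*t) dt = (-pi**2/2 - pi/3 + 1/36) - (1/36) = -pi*(2 + 3*pi)/6.
Hence b_6 = (2/pi)·(-pi*(2 + 3*pi)/6) = -pi - 2/3.

-pi - 2/3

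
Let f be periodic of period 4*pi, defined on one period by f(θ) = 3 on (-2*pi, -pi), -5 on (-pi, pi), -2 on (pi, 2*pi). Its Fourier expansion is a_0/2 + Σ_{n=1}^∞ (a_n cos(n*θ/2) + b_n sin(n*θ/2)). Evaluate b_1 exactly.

b_1 = (1/(2*pi)) ∫_{-2*pi}^{2*pi} f(θ) sin(θ/2) dθ.
Split the integral at the breakpoints.
Directly, an antiderivative of (3) sin(θ/2) is -6*cos(θ/2); evaluating from -2*pi to -pi: ∫_{-2*pi}^{-pi} (3) sin(θ/2) dθ = (0) - (6) = -6.
Directly, an antiderivative of (-5) sin(θ/2) is 10*cos(θ/2); evaluating from -pi to pi: ∫_{-pi}^{pi} (-5) sin(θ/2) dθ = (0) - (0) = 0.
Directly, an antiderivative of (-2) sin(θ/2) is 4*cos(θ/2); evaluating from pi to 2*pi: ∫_{pi}^{2*pi} (-2) sin(θ/2) dθ = (-4) - (0) = -4.
Summing the pieces and multiplying by (1/(2*pi)) gives b_1 = -5/pi.

-5/pi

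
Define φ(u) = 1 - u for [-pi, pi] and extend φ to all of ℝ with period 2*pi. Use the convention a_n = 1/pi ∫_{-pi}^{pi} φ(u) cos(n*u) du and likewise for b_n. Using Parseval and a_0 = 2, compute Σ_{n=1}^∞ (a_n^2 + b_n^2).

Parseval: a_0^2/2 + Σ_{n≥1} (a_n^2+b_n^2) = 1/pi ∫_{-pi}^{pi} φ(u)^2 du = 2 + 2*pi**2/3.
Subtract a_0^2/2 = 2: Σ (a_n^2+b_n^2) = 2*pi**2/3.

2*pi**2/3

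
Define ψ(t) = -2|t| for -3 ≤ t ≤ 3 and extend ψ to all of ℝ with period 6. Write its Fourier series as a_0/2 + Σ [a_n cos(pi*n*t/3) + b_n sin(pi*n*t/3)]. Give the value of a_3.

a_3 = 1/3 ∫_{-3}^{3} ψ(t) cos(pi*t) dt.
ψ is even and cos(pi*t) is even, so the integrand is even and a_3 = 2/3 ∫_0^{3} ψ(t) cos(pi*t) dt.
Integrating by parts (boundary term plus one more integral), an antiderivative of (-2*t) cos(pi*t) is -2*t*sin(pi*t)/pi - 2*cos(pi*t)/pi**2; evaluating from 0 to 3: ∫_{0}^{3} (-2*t) cos(pi*t) dt = (2/pi**2) - (-2/pi**2) = 4/pi**2.
Hence a_3 = (2/3)·(4/pi**2) = 8/(3*pi**2).

8/(3*pi**2)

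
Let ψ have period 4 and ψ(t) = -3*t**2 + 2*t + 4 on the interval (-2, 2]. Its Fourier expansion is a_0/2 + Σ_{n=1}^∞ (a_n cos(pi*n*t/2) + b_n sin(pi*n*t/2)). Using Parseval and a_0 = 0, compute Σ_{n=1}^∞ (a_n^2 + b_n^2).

544/15

Parseval: a_0^2/2 + Σ_{n≥1} (a_n^2+b_n^2) = 1/2 ∫_{-2}^{2} ψ(t)^2 dt = 544/15.
Subtract a_0^2/2 = 0: Σ (a_n^2+b_n^2) = 544/15.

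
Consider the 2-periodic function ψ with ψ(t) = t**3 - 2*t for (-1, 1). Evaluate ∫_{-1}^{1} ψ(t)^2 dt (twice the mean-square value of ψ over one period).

∫_{-1}^{1} ψ(t)^2 dt = 142/105.

142/105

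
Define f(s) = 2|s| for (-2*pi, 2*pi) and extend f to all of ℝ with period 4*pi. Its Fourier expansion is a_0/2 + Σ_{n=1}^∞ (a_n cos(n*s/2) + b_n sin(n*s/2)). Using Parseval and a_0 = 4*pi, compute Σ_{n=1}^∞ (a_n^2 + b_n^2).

8*pi**2/3

Parseval: a_0^2/2 + Σ_{n≥1} (a_n^2+b_n^2) = (1/(2*pi)) ∫_{-2*pi}^{2*pi} f(s)^2 ds = 32*pi**2/3.
Subtract a_0^2/2 = 8*pi**2: Σ (a_n^2+b_n^2) = 8*pi**2/3.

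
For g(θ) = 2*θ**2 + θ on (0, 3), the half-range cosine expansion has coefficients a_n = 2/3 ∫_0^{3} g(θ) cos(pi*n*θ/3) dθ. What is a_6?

2/pi**2

a_6 = 2/3 ∫_0^{3} (2*θ**2 + θ) cos(2*pi*θ) dθ.
Integrating by parts twice (tabular method), an antiderivative of (2*θ**2 + θ) cos(2*pi*θ) is θ**2*sin(2*pi*θ)/pi + θ*sin(2*pi*θ)/(2*pi) + θ*cos(2*pi*θ)/pi**2 - sin(2*pi*θ)/(2*pi**3) + cos(2*pi*θ)/(4*pi**2); evaluating from 0 to 3: ∫_{0}^{3} (2*θ**2 + θ) cos(2*pi*θ) dθ = (13/(4*pi**2)) - (1/(4*pi**2)) = 3/pi**2.
Hence a_6 = (2/3)·(3/pi**2) = 2/pi**2.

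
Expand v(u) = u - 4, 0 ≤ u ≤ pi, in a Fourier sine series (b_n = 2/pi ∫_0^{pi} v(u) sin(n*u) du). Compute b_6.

-1/3

b_6 = 2/pi ∫_0^{pi} (u - 4) sin(6*u) du.
Integrating by parts (boundary term plus one more integral), an antiderivative of (u - 4) sin(6*u) is -u*cos(6*u)/6 + sin(6*u)/36 + 2*cos(6*u)/3; evaluating from 0 to pi: ∫_{0}^{pi} (u - 4) sin(6*u) du = (2/3 - pi/6) - (2/3) = -pi/6.
Hence b_6 = (2/pi)·(-pi/6) = -1/3.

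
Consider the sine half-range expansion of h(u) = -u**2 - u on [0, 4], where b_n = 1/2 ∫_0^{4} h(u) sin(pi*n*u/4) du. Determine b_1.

-40/pi + 128/pi**3

b_1 = 1/2 ∫_0^{4} (-u**2 - u) sin(pi*u/4) du.
Integrating by parts twice (tabular method), an antiderivative of (-u**2 - u) sin(pi*u/4) is 4*u**2*cos(pi*u/4)/pi - 32*u*sin(pi*u/4)/pi**2 + 4*u*cos(pi*u/4)/pi - 16*sin(pi*u/4)/pi**2 - 128*cos(pi*u/4)/pi**3; evaluating from 0 to 4: ∫_{0}^{4} (-u**2 - u) sin(pi*u/4) du = (-80/pi + 128/pi**3) - (-128/pi**3) = -80/pi + 256/pi**3.
Hence b_1 = (1/2)·(-80/pi + 256/pi**3) = -40/pi + 128/pi**3.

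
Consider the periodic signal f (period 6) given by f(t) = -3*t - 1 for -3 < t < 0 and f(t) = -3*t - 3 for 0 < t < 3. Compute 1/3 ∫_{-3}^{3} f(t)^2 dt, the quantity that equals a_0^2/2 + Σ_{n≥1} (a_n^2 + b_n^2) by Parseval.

1/3 ∫_{-3}^{3} f(t)^2 dt = 1/3 · (246) = 82.

82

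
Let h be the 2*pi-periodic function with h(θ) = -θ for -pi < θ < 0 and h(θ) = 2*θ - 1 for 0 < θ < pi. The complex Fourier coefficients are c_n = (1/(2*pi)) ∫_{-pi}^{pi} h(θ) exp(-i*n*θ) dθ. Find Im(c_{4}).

Since h is real-valued, Im(c_{4}) = -(1/(2*pi)) ∫_{-pi}^{pi} h(θ) sin(4*θ) dθ = -b_{4}/2.
Split the integral at the breakpoints.
Integrating by parts (boundary term plus one more integral), an antiderivative of (-θ) sin(4*θ) is θ*cos(4*θ)/4 - sin(4*θ)/16; evaluating from -pi to 0: ∫_{-pi}^{0} (-θ) sin(4*θ) dθ = (0) - (-pi/4) = pi/4.
Integrating by parts (boundary term plus one more integral), an antiderivative of (2*θ - 1) sin(4*θ) is -θ*cos(4*θ)/2 + sin(4*θ)/8 + cos(4*θ)/4; evaluating from 0 to pi: ∫_{0}^{pi} (2*θ - 1) sin(4*θ) dθ = (1/4 - pi/2) - (1/4) = -pi/2.
So ∫_{-pi}^{pi} h(θ) sin(4*θ) dθ = -pi/4.
Hence Im(c_{4}) = (-1/(2*pi))·(-pi/4) = 1/8.

1/8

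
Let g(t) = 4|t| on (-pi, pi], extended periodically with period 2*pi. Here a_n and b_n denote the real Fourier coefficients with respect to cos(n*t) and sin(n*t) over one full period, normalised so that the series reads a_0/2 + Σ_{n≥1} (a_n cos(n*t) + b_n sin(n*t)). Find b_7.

b_7 = 1/pi ∫_{-pi}^{pi} g(t) sin(7*t) dt.
g is even and sin(7*t) is odd, so the integrand is odd over a symmetric interval and the integral vanishes.

0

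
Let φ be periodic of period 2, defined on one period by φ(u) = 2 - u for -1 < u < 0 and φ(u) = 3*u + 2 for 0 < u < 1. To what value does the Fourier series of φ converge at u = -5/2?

5/2

u = -5/2 differs from u = -1/2 by -1 full period(s), and the series is 2-periodic.
φ is continuous at u = -1/2 with value 5/2, so the series converges to 5/2 there.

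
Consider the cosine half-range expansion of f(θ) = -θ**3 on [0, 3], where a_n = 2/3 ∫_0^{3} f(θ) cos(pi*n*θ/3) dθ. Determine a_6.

a_6 = 2/3 ∫_0^{3} (-θ**3) cos(2*pi*θ) dθ.
Integrating by parts three times (tabular method), an antiderivative of (-θ**3) cos(2*pi*θ) is -θ**3*sin(2*pi*θ)/(2*pi) - 3*θ**2*cos(2*pi*θ)/(4*pi**2) + 3*θ*sin(2*pi*θ)/(4*pi**3) + 3*cos(2*pi*θ)/(8*pi**4); evaluating from 0 to 3: ∫_{0}^{3} (-θ**3) cos(2*pi*θ) dθ = (3*(1 - 18*pi**2)/(8*pi**4)) - (3/(8*pi**4)) = -27/(4*pi**2).
Hence a_6 = (2/3)·(-27/(4*pi**2)) = -9/(2*pi**2).

-9/(2*pi**2)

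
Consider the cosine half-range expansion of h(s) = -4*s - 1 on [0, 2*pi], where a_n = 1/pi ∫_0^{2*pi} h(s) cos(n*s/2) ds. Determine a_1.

32/pi

a_1 = 1/pi ∫_0^{2*pi} (-4*s - 1) cos(s/2) ds.
Integrating by parts (boundary term plus one more integral), an antiderivative of (-4*s - 1) cos(s/2) is -8*s*sin(s/2) - 2*sin(s/2) - 16*cos(s/2); evaluating from 0 to 2*pi: ∫_{0}^{2*pi} (-4*s - 1) cos(s/2) ds = (16) - (-16) = 32.
Hence a_1 = (1/pi)·(32) = 32/pi.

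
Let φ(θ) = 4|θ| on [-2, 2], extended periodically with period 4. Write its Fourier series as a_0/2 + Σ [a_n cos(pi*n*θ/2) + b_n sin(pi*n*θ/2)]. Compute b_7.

0

b_7 = 1/2 ∫_{-2}^{2} φ(θ) sin(7*pi*θ/2) dθ.
φ is even and sin(7*pi*θ/2) is odd, so the integrand is odd over a symmetric interval and the integral vanishes.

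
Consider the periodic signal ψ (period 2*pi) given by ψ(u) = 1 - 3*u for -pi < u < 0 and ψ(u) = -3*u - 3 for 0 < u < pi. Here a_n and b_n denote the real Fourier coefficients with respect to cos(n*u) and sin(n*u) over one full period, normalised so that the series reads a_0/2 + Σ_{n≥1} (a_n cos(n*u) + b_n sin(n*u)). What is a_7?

a_7 = 1/pi ∫_{-pi}^{pi} ψ(u) cos(7*u) du.
Split the integral at the breakpoints.
Integrating by parts (boundary term plus one more integral), an antiderivative of (1 - 3*u) cos(7*u) is -3*u*sin(7*u)/7 + sin(7*u)/7 - 3*cos(7*u)/49; evaluating from -pi to 0: ∫_{-pi}^{0} (1 - 3*u) cos(7*u) du = (-3/49) - (3/49) = -6/49.
Integrating by parts (boundary term plus one more integral), an antiderivative of (-3*u - 3) cos(7*u) is -3*u*sin(7*u)/7 - 3*sin(7*u)/7 - 3*cos(7*u)/49; evaluating from 0 to pi: ∫_{0}^{pi} (-3*u - 3) cos(7*u) du = (3/49) - (-3/49) = 6/49.
Summing the pieces and multiplying by (1/pi) gives a_7 = 0.

0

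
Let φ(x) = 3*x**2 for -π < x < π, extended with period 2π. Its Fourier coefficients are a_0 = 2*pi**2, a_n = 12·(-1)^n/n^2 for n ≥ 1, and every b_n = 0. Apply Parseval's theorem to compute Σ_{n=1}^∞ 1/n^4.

Parseval: a_0^2/2 + Σ a_n^2 = (1/π) ∫_{-π}^{π} φ(x)^2 dx = 18*pi**4/5.
Subtract a_0^2/2 = 2*pi**4: Σ a_n^2 = 8*pi**4/5.
Since a_n^2 = 144/n^4, Σ 1/n^4 = pi**4/90.

pi**4/90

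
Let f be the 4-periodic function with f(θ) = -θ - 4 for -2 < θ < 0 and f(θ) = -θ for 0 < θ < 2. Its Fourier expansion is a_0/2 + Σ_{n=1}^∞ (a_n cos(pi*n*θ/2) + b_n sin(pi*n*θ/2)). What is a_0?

a_0 = 1/2 ∫_{-2}^{2} f(θ) dθ = 1/2 · (-8) = -4.

-4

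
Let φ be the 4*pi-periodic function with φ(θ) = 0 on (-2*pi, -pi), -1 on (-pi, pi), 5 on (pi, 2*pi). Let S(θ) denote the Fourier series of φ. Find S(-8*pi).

θ = -8*pi differs from θ = 0 by -2 full period(s), and the series is 4*pi-periodic.
φ is continuous at θ = 0 with value -1, so the series converges to -1 there.

-1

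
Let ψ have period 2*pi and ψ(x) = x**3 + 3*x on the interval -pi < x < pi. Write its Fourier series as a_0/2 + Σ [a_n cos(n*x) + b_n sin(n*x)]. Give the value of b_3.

b_3 = 1/pi ∫_{-pi}^{pi} ψ(x) sin(3*x) dx.
ψ is odd and sin(3*x) is odd, so the integrand is even and b_3 = 2/pi ∫_0^{pi} ψ(x) sin(3*x) dx.
Integrating by parts three times (tabular method), an antiderivative of (x**3 + 3*x) sin(3*x) is -x**3*cos(3*x)/3 + x**2*sin(3*x)/3 - 7*x*cos(3*x)/9 + 7*sin(3*x)/27; evaluating from 0 to pi: ∫_{0}^{pi} (x**3 + 3*x) sin(3*x) dx = (pi*(7 + 3*pi**2)/9) - (0) = pi*(7 + 3*pi**2)/9.
Hence b_3 = (2/pi)·(pi*(7 + 3*pi**2)/9) = 14/9 + 2*pi**2/3.

14/9 + 2*pi**2/3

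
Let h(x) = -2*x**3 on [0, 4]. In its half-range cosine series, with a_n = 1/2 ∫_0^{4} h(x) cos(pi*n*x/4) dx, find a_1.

768*(-4 + pi**2)/pi**4

a_1 = 1/2 ∫_0^{4} (-2*x**3) cos(pi*x/4) dx.
Integrating by parts three times (tabular method), an antiderivative of (-2*x**3) cos(pi*x/4) is -8*x**3*sin(pi*x/4)/pi - 96*x**2*cos(pi*x/4)/pi**2 + 768*x*sin(pi*x/4)/pi**3 + 3072*cos(pi*x/4)/pi**4; evaluating from 0 to 4: ∫_{0}^{4} (-2*x**3) cos(pi*x/4) dx = (1536*(-2 + pi**2)/pi**4) - (3072/pi**4) = 1536*(-4 + pi**2)/pi**4.
Hence a_1 = (1/2)·(1536*(-4 + pi**2)/pi**4) = 768*(-4 + pi**2)/pi**4.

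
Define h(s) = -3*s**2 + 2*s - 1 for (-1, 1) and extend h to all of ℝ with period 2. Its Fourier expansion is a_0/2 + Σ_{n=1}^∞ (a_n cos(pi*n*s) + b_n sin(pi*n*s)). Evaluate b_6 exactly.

b_6 = ∫_{-1}^{1} h(s) sin(6*pi*s) ds.
Integrating by parts twice (tabular method), an antiderivative of (-3*s**2 + 2*s - 1) sin(6*pi*s) is s**2*cos(6*pi*s)/(2*pi) - s*sin(6*pi*s)/(6*pi**2) - s*cos(6*pi*s)/(3*pi) + sin(6*pi*s)/(18*pi**2) - cos(6*pi*s)/(36*pi**3) + cos(6*pi*s)/(6*pi); evaluating from -1 to 1: ∫_{-1}^{1} (-3*s**2 + 2*s - 1) sin(6*pi*s) ds = ((-1 + 12*pi**2)/(36*pi**3)) - ((-1/36 + pi**2)/pi**3) = -2/(3*pi).
Hence b_6 = -2/(3*pi).

-2/(3*pi)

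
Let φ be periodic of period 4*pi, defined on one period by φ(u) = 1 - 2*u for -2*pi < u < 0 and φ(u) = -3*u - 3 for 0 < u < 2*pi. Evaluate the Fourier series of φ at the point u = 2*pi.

At u = 2*pi the one-sided limits are φ(2*pi^-) = -6*pi - 3 and φ(2*pi^+) = 1 + 4*pi.
By Dirichlet's theorem the series converges to their average, [(-6*pi - 3) + (1 + 4*pi)]/2 = -pi - 1.

-pi - 1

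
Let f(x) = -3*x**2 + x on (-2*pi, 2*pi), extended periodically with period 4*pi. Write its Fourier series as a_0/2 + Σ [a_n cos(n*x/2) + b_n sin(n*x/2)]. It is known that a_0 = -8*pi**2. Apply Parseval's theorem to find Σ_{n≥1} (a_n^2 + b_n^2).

Parseval: a_0^2/2 + Σ_{n≥1} (a_n^2+b_n^2) = (1/(2*pi)) ∫_{-2*pi}^{2*pi} f(x)^2 dx = 8*pi**2*(5 + 108*pi**2)/15.
Subtract a_0^2/2 = 32*pi**4: Σ (a_n^2+b_n^2) = 8*pi**2*(5 + 48*pi**2)/15.

8*pi**2*(5 + 48*pi**2)/15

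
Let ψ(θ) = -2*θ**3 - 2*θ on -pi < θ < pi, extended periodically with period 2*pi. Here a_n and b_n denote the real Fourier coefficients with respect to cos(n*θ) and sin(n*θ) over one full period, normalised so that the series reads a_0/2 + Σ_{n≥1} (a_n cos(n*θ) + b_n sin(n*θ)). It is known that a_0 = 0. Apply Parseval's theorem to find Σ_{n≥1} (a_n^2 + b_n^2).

Parseval: a_0^2/2 + Σ_{n≥1} (a_n^2+b_n^2) = 1/pi ∫_{-pi}^{pi} ψ(θ)^2 dθ = 8*pi**2*(35 + 42*pi**2 + 15*pi**4)/105.
Subtract a_0^2/2 = 0: Σ (a_n^2+b_n^2) = 8*pi**2*(35 + 42*pi**2 + 15*pi**4)/105.

8*pi**2*(35 + 42*pi**2 + 15*pi**4)/105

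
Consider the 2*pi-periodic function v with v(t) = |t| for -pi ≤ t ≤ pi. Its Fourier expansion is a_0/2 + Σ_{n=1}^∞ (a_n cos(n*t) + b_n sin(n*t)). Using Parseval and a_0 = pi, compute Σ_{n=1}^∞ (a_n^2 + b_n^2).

pi**2/6

Parseval: a_0^2/2 + Σ_{n≥1} (a_n^2+b_n^2) = 1/pi ∫_{-pi}^{pi} v(t)^2 dt = 2*pi**2/3.
Subtract a_0^2/2 = pi**2/2: Σ (a_n^2+b_n^2) = pi**2/6.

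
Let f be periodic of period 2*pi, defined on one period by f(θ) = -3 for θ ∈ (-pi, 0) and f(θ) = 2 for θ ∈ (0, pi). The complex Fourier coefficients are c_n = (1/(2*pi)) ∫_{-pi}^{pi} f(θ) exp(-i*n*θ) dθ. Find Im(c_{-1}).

Since f is real-valued, Im(c_{-1}) = -(1/(2*pi)) ∫_{-pi}^{pi} f(θ) sin(-θ) dθ = b_{1}/2.
Split the integral at the breakpoints.
Directly, an antiderivative of (-3) sin(-θ) is -3*cos(θ); evaluating from -pi to 0: ∫_{-pi}^{0} (-3) sin(-θ) dθ = (-3) - (3) = -6.
Directly, an antiderivative of (2) sin(-θ) is 2*cos(θ); evaluating from 0 to pi: ∫_{0}^{pi} (2) sin(-θ) dθ = (-2) - (2) = -4.
So ∫_{-pi}^{pi} f(θ) sin(-θ) dθ = -10.
Hence Im(c_{-1}) = (-1/(2*pi))·(-10) = 5/pi.

5/pi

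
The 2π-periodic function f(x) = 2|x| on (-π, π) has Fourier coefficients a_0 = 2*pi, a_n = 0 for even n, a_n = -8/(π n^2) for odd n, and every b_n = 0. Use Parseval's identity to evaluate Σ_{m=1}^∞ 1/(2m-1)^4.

Parseval: a_0^2/2 + Σ a_n^2 = (1/π) ∫_{-π}^{π} f(x)^2 dx = 8*pi**2/3.
Subtract a_0^2/2 = 2*pi**2: Σ a_n^2 = 2*pi**2/3.
Only odd n contribute, with a_n^2 = 64/(π^2 n^4), so Σ_{m≥1} 1/(2m-1)^4 = π^2·(2*pi**2/3)/64 = pi**4/96.

pi**4/96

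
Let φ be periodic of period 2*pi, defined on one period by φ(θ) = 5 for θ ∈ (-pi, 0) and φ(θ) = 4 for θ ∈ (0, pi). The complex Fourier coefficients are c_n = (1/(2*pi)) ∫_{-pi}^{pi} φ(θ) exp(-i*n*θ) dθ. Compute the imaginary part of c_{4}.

0

Since φ is real-valued, Im(c_{4}) = -(1/(2*pi)) ∫_{-pi}^{pi} φ(θ) sin(4*θ) dθ = -b_{4}/2.
Split the integral at the breakpoints.
Directly, an antiderivative of (5) sin(4*θ) is -5*cos(4*θ)/4; evaluating from -pi to 0: ∫_{-pi}^{0} (5) sin(4*θ) dθ = (-5/4) - (-5/4) = 0.
Directly, an antiderivative of (4) sin(4*θ) is -cos(4*θ); evaluating from 0 to pi: ∫_{0}^{pi} (4) sin(4*θ) dθ = (-1) - (-1) = 0.
So ∫_{-pi}^{pi} φ(θ) sin(4*θ) dθ = 0.
Hence Im(c_{4}) = (-1/(2*pi))·(0) = 0.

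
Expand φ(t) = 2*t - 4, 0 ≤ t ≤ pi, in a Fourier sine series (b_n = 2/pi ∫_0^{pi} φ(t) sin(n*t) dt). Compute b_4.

b_4 = 2/pi ∫_0^{pi} (2*t - 4) sin(4*t) dt.
Integrating by parts (boundary term plus one more integral), an antiderivative of (2*t - 4) sin(4*t) is -t*cos(4*t)/2 + sin(4*t)/8 + cos(4*t); evaluating from 0 to pi: ∫_{0}^{pi} (2*t - 4) sin(4*t) dt = (1 - pi/2) - (1) = -pi/2.
Hence b_4 = (2/pi)·(-pi/2) = -1.

-1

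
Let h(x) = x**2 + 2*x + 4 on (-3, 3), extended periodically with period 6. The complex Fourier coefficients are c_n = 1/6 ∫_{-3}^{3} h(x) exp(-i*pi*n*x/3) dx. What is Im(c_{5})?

-6/(5*pi)

Since h is real-valued, Im(c_{5}) = -1/6 ∫_{-3}^{3} h(x) sin(5*pi*x/3) dx = -b_{5}/2.
Integrating by parts twice (tabular method), an antiderivative of (x**2 + 2*x + 4) sin(5*pi*x/3) is -3*x**2*cos(5*pi*x/3)/(5*pi) + 18*x*sin(5*pi*x/3)/(25*pi**2) - 6*x*cos(5*pi*x/3)/(5*pi) + 18*sin(5*pi*x/3)/(25*pi**2) - 12*cos(5*pi*x/3)/(5*pi) + 54*cos(5*pi*x/3)/(125*pi**3); evaluating from -3 to 3: ∫_{-3}^{3} (x**2 + 2*x + 4) sin(5*pi*x/3) dx = (3*(-18 + 475*pi**2)/(125*pi**3)) - (3*(-18 + 175*pi**2)/(125*pi**3)) = 36/(5*pi).
Hence Im(c_{5}) = (-1/6)·(36/(5*pi)) = -6/(5*pi).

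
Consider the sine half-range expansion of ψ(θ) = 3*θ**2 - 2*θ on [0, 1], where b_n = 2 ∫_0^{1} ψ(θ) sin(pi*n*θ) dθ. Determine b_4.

-1/(2*pi)

b_4 = 2 ∫_0^{1} (3*θ**2 - 2*θ) sin(4*pi*θ) dθ.
Integrating by parts twice (tabular method), an antiderivative of (3*θ**2 - 2*θ) sin(4*pi*θ) is -3*θ**2*cos(4*pi*θ)/(4*pi) + 3*θ*sin(4*pi*θ)/(8*pi**2) + θ*cos(4*pi*θ)/(2*pi) - sin(4*pi*θ)/(8*pi**2) + 3*cos(4*pi*θ)/(32*pi**3); evaluating from 0 to 1: ∫_{0}^{1} (3*θ**2 - 2*θ) sin(4*pi*θ) dθ = ((3 - 8*pi**2)/(32*pi**3)) - (3/(32*pi**3)) = -1/(4*pi).
Hence b_4 = 2·(-1/(4*pi)) = -1/(2*pi).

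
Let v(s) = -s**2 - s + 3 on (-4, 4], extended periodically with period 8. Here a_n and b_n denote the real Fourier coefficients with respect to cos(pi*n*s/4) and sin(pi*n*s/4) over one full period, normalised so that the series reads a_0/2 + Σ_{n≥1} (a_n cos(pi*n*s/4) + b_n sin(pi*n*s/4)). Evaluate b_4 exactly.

2/pi

b_4 = 1/4 ∫_{-4}^{4} v(s) sin(pi*s) ds.
Integrating by parts twice (tabular method), an antiderivative of (-s**2 - s + 3) sin(pi*s) is s**2*cos(pi*s)/pi - 2*s*sin(pi*s)/pi**2 + s*cos(pi*s)/pi - sin(pi*s)/pi**2 - 3*cos(pi*s)/pi - 2*cos(pi*s)/pi**3; evaluating from -4 to 4: ∫_{-4}^{4} (-s**2 - s + 3) sin(pi*s) ds = (-2/pi**3 + 17/pi) - (-2/pi**3 + 9/pi) = 8/pi.
Hence b_4 = (1/4)·(8/pi) = 2/pi.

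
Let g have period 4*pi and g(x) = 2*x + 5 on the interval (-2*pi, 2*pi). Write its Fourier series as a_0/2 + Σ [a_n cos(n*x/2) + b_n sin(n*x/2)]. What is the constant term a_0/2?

a_0 = (1/(2*pi)) ∫_{-2*pi}^{2*pi} g(x) dx = (1/(2*pi)) · (20*pi) = 10.
So the constant term a_0/2 = 5.

5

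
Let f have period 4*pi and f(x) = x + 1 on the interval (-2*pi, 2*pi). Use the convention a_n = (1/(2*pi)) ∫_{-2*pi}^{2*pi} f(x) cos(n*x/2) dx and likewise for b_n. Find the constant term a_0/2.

1

a_0 = (1/(2*pi)) ∫_{-2*pi}^{2*pi} f(x) dx = (1/(2*pi)) · (4*pi) = 2.
So the constant term a_0/2 = 1.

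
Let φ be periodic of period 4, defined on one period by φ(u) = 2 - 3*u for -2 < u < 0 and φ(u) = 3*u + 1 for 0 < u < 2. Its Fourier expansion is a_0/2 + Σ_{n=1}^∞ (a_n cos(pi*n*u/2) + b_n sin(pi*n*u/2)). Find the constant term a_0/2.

9/2

a_0 = 1/2 ∫_{-2}^{2} φ(u) du = 1/2 · (18) = 9.
So the constant term a_0/2 = 9/2.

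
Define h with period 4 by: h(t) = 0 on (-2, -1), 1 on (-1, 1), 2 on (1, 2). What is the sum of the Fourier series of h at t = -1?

At t = -1 the one-sided limits are h(-1^-) = 0 and h(-1^+) = 1.
By Dirichlet's theorem the series converges to their average, [(0) + (1)]/2 = 1/2.

1/2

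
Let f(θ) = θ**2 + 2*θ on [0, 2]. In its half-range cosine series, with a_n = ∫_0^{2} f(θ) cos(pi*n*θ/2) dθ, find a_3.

a_3 = ∫_0^{2} (θ**2 + 2*θ) cos(3*pi*θ/2) dθ.
Integrating by parts twice (tabular method), an antiderivative of (θ**2 + 2*θ) cos(3*pi*θ/2) is 2*θ**2*sin(3*pi*θ/2)/(3*pi) + 4*θ*sin(3*pi*θ/2)/(3*pi) + 8*θ*cos(3*pi*θ/2)/(9*pi**2) - 16*sin(3*pi*θ/2)/(27*pi**3) + 8*cos(3*pi*θ/2)/(9*pi**2); evaluating from 0 to 2: ∫_{0}^{2} (θ**2 + 2*θ) cos(3*pi*θ/2) dθ = (-8/(3*pi**2)) - (8/(9*pi**2)) = -32/(9*pi**2).
Hence a_3 = -32/(9*pi**2).

-32/(9*pi**2)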